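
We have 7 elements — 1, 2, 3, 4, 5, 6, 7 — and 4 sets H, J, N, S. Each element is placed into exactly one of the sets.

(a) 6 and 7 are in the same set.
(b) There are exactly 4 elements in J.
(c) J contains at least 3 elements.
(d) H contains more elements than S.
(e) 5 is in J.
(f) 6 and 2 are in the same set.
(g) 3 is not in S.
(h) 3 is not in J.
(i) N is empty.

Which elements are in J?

J = {2, 5, 6, 7}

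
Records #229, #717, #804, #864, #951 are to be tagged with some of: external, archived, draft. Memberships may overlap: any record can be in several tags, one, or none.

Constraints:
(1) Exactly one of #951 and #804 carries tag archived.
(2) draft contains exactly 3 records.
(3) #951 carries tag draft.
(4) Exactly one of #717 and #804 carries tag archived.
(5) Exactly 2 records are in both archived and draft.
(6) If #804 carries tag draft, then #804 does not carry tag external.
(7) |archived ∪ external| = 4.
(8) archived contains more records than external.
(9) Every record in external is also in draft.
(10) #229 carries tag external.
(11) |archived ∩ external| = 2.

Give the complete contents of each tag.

external = {#229, #951}; archived = {#229, #717, #864, #951}; draft = {#229, #804, #951}

From (3): #951 ∈ draft.
From (10): #229 ∈ external.
(9) with #229 ∈ external: #229 ∈ draft.
Suppose #229 ∉ archived: no assignment then satisfies all the clues, so #229 ∈ archived.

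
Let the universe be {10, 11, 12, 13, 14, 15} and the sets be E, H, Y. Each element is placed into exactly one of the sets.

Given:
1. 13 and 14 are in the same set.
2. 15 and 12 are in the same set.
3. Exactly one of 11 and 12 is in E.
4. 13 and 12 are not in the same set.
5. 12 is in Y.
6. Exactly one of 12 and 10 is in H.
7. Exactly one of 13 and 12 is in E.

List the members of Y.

Y = {12, 15}

From (5): 12 ∈ Y.
(2): 15 matches 12: 15 ∉ E.
(2): 15 matches 12: 15 ∉ H.
(2): 15 matches 12: 15 ∈ Y.
(3) (exactly one): 11 ∈ E.
(4): 13 ∉ Y.
(6) (exactly one): 10 ∈ H.
(7) (exactly one): 13 ∈ E.
(1): 14 matches 13: 14 ∈ E.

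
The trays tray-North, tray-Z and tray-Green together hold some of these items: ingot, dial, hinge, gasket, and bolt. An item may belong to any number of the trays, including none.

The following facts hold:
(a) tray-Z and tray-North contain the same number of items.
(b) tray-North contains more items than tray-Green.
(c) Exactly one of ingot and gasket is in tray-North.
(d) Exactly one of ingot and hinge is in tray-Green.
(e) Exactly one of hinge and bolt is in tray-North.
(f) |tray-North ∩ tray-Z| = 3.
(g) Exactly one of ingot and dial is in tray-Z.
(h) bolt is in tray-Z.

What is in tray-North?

tray-North = {bolt, dial, gasket}

From (h): bolt ∈ tray-Z.
Suppose ingot ∈ tray-North: no assignment then satisfies all the clues, so ingot ∉ tray-North.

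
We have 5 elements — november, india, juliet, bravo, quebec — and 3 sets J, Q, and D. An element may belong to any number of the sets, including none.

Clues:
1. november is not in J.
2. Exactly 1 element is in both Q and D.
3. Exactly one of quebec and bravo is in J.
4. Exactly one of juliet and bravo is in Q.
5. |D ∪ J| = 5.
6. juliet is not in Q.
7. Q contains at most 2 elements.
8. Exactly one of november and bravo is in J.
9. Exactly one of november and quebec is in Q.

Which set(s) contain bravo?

bravo: J, Q

From (1): november ∉ J.
From (6): juliet ∉ Q.
(4) (exactly one): bravo ∈ Q.
(8) (exactly one): bravo ∈ J.
(3) (exactly one): quebec ∉ J.
Suppose bravo ∈ D: no assignment then satisfies all the clues, so bravo ∉ D.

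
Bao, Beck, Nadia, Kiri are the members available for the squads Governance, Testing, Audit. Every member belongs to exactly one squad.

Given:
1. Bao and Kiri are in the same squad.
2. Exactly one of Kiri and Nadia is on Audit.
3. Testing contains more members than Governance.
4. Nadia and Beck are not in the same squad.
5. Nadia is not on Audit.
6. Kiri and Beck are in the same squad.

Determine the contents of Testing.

From (5): Nadia ∉ Audit.
(2) (exactly one): Kiri ∈ Audit.
(6): Beck matches Kiri: Beck ∉ Governance.
(6): Beck matches Kiri: Beck ∉ Testing.
(6): Beck matches Kiri: Beck ∈ Audit.
(1): Bao matches Kiri: Bao ∉ Governance.
(1): Bao matches Kiri: Bao ∉ Testing.
(1): Bao matches Kiri: Bao ∈ Audit.
Suppose Nadia ∉ Testing: no assignment then satisfies all the clues, so Nadia ∈ Testing.

Testing = {Nadia}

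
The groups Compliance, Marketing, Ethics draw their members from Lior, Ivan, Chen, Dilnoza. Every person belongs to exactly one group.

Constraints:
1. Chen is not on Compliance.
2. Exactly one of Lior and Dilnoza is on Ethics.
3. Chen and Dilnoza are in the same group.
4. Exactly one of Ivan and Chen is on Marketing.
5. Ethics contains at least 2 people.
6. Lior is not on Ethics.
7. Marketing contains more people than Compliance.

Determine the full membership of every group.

Compliance = {}; Marketing = {Ivan, Lior}; Ethics = {Chen, Dilnoza}

From (1): Chen ∉ Compliance.
From (6): Lior ∉ Ethics.
(2) (exactly one): Dilnoza ∈ Ethics.
(3): Chen matches Dilnoza: Chen ∉ Marketing.
(3): Chen matches Dilnoza: Chen ∈ Ethics.
(4) (exactly one): Ivan ∈ Marketing.
Suppose Lior ∈ Compliance: no assignment then satisfies all the clues, so Lior ∉ Compliance.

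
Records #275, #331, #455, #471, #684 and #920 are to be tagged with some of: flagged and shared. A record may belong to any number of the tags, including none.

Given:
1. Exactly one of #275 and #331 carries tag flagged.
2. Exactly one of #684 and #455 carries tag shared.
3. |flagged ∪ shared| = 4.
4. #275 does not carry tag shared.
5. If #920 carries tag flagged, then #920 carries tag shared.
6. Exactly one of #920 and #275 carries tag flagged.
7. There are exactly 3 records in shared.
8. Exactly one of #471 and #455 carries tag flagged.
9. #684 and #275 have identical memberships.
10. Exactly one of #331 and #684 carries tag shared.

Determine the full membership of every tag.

flagged = {#331, #471, #920}; shared = {#331, #455, #920}

From (4): #275 ∉ shared.
(9): #684 matches #275: #684 ∉ shared.
(10) (exactly one): #331 ∈ shared.
(2) (exactly one): #455 ∈ shared.
Suppose #275 ∈ flagged: no assignment then satisfies all the clues, so #275 ∉ flagged.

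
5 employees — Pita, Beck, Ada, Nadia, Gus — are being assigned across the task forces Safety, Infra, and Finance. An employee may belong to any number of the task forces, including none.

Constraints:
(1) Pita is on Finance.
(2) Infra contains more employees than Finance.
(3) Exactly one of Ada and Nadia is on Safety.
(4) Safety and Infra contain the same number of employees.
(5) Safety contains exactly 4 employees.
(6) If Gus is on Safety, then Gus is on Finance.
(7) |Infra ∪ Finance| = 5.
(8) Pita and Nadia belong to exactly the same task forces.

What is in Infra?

Infra = {Ada, Beck, Nadia, Pita}

From (1): Pita ∈ Finance.
(8): Nadia matches Pita: Nadia ∈ Finance.
Suppose Pita ∉ Infra: no assignment then satisfies all the clues, so Pita ∈ Infra.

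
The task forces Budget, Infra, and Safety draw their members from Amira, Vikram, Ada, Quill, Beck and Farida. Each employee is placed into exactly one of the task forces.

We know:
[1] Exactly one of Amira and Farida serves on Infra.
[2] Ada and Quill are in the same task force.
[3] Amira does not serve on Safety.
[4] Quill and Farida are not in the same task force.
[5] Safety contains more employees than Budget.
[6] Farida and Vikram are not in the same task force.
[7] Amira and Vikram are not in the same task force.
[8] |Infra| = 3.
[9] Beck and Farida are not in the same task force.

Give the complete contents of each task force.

From (3): Amira ∉ Safety.
Suppose Amira ∈ Budget: no assignment then satisfies all the clues, so Amira ∉ Budget.

Budget = {Farida}; Infra = {Ada, Amira, Quill}; Safety = {Beck, Vikram}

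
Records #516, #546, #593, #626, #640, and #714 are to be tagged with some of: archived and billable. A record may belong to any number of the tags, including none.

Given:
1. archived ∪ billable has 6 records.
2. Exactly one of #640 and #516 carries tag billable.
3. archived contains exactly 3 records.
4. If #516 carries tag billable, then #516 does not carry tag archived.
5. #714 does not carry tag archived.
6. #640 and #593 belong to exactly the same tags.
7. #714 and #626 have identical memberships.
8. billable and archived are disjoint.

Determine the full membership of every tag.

archived = {#546, #593, #640}; billable = {#516, #626, #714}

From (5): #714 ∉ archived.
(7): #626 matches #714: #626 ∉ archived.
Suppose #516 ∈ archived: no assignment then satisfies all the clues, so #516 ∉ archived.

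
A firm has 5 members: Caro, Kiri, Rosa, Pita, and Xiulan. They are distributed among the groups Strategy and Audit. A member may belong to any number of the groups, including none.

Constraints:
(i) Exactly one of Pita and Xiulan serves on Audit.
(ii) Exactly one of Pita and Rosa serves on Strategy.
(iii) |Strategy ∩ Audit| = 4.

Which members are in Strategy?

Strategy = {Caro, Kiri, Rosa, Xiulan}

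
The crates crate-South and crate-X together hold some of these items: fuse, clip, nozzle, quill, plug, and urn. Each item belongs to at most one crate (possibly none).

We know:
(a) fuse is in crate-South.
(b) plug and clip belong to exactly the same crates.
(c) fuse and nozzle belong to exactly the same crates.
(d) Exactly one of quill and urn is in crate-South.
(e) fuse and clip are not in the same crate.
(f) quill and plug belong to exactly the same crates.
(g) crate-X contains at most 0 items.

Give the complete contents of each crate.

From (a): fuse ∈ crate-South.
(c): nozzle matches fuse: nozzle ∈ crate-South.
(e): clip ∉ crate-South.
(g): crate-X already has 0, so the rest are out.
(b): plug matches clip: plug ∉ crate-South.
(f): quill matches plug: quill ∉ crate-South.
(d) (exactly one): urn ∈ crate-South.

crate-South = {fuse, nozzle, urn}; crate-X = {}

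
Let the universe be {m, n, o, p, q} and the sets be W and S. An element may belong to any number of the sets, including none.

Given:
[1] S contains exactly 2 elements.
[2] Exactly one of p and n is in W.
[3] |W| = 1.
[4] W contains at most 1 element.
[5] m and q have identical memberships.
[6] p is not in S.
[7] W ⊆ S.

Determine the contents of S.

S = {n, o}

From (6): p ∉ S.
(7) contrapositive: p ∉ W.
(2) (exactly one): n ∈ W.
(3): W already has 1, so the rest are out.
(7) with n ∈ W: n ∈ S.
Suppose m ∈ S: no assignment then satisfies all the clues, so m ∉ S.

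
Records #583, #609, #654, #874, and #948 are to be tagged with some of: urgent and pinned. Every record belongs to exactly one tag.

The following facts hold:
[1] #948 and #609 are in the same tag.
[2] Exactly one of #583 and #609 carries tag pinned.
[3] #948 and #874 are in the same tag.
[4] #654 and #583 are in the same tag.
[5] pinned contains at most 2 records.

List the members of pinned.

pinned = {#583, #654}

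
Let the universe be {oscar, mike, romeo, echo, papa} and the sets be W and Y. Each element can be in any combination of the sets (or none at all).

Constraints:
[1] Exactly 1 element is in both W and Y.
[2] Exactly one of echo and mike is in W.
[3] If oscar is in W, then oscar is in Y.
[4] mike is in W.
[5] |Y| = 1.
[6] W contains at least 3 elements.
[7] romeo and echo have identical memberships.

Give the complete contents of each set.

W = {mike, oscar, papa}; Y = {oscar}

From (4): mike ∈ W.
(2) (exactly one): echo ∉ W.
(7): romeo matches echo: romeo ∉ W.
(6): only 3 candidates remain for W, so all are in.
(3): oscar ∈ Y.
(5): Y already has 1, so the rest are out.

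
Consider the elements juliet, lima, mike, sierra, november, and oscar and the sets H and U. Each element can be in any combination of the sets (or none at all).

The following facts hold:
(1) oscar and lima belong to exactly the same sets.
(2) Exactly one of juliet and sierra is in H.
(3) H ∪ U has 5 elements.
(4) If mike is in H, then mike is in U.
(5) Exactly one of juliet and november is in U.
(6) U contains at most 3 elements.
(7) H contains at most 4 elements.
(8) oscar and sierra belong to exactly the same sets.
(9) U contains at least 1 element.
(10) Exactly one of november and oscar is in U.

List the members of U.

U = {mike, november}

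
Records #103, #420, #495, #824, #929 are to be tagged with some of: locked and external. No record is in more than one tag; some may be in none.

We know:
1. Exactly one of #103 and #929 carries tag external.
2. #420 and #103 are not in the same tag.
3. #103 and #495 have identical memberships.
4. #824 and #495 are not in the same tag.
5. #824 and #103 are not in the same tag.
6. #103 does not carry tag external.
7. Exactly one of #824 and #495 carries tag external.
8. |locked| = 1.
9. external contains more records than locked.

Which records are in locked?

locked = {#420}

From (6): #103 ∉ external.
(1) (exactly one): #929 ∈ external.
(3): #495 matches #103: #495 ∉ external.
(7) (exactly one): #824 ∈ external.
Suppose #103 ∈ locked: no assignment then satisfies all the clues, so #103 ∉ locked.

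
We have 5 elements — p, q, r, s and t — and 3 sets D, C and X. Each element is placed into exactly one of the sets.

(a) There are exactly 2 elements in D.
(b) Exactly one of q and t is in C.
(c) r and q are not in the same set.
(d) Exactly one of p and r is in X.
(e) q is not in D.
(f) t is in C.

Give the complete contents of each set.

From (e): q ∉ D.
From (f): t ∈ C.
(b) (exactly one): q ∉ C.
Only one set left: q ∈ X.
(c): r ∉ X.
(d) (exactly one): p ∈ X.
(a): only 2 candidates remain for D, so all are in.

D = {r, s}; C = {t}; X = {p, q}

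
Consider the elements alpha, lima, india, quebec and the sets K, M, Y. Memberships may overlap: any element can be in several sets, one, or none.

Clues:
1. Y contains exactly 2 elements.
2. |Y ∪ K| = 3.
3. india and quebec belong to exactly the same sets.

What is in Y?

Y = {india, quebec}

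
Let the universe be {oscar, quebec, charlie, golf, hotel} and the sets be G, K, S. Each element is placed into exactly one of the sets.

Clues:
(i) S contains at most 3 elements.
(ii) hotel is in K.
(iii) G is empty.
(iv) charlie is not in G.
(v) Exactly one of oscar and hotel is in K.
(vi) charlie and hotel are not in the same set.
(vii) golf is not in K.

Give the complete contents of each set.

G = {}; K = {hotel, quebec}; S = {charlie, golf, oscar}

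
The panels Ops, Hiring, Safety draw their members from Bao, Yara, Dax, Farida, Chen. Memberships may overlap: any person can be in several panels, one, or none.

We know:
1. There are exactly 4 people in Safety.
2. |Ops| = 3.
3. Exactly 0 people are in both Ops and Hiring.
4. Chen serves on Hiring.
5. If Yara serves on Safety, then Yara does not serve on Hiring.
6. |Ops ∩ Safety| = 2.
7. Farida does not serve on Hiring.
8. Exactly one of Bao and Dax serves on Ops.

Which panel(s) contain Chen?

Chen: Hiring, Safety

From (4): Chen ∈ Hiring.
From (7): Farida ∉ Hiring.
Suppose Chen ∈ Ops: no assignment then satisfies all the clues, so Chen ∉ Ops.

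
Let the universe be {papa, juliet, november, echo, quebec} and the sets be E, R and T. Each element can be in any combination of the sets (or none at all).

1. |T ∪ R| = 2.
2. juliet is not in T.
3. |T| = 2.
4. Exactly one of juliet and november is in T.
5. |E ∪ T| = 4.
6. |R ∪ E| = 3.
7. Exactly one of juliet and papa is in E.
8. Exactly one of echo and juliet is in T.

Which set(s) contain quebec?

quebec: E

From (2): juliet ∉ T.
(4) (exactly one): november ∈ T.
(8) (exactly one): echo ∈ T.
(3): T already has 2, so the rest are out.
Suppose quebec ∉ E: no assignment then satisfies all the clues, so quebec ∈ E.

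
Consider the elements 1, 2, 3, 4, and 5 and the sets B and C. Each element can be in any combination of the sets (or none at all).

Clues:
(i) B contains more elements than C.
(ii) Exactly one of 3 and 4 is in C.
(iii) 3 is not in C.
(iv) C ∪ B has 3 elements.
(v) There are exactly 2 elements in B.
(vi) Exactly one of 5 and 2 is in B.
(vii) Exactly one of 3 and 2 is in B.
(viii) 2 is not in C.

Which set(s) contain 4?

From (iii): 3 ∉ C.
From (viii): 2 ∉ C.
(ii) (exactly one): 4 ∈ C.
Suppose 4 ∈ B: no assignment then satisfies all the clues, so 4 ∉ B.

4: C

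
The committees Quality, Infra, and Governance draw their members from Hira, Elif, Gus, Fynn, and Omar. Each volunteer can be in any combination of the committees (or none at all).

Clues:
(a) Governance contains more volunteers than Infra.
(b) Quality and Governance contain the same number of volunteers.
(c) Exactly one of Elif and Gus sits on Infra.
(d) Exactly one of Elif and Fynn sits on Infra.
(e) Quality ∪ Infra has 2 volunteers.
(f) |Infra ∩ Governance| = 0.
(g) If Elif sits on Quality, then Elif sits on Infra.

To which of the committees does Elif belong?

Elif: Infra, Quality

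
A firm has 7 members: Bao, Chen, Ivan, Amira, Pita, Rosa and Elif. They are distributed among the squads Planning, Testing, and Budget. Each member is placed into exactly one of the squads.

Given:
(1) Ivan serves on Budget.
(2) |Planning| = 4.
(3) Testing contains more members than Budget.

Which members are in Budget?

Budget = {Ivan}

From (1): Ivan ∈ Budget.
Suppose Bao ∈ Budget: no assignment then satisfies all the clues, so Bao ∉ Budget.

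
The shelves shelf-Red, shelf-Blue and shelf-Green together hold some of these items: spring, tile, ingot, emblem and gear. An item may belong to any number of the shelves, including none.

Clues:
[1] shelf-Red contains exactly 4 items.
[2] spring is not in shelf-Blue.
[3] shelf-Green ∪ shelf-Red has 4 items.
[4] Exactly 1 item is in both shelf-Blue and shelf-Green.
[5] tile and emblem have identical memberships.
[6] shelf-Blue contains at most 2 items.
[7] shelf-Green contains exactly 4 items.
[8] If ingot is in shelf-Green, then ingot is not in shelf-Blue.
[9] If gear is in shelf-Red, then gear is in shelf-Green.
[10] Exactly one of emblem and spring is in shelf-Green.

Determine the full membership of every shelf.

shelf-Red = {emblem, gear, ingot, tile}; shelf-Blue = {gear}; shelf-Green = {emblem, gear, ingot, tile}

From (2): spring ∉ shelf-Blue.
Suppose spring ∈ shelf-Red: no assignment then satisfies all the clues, so spring ∉ shelf-Red.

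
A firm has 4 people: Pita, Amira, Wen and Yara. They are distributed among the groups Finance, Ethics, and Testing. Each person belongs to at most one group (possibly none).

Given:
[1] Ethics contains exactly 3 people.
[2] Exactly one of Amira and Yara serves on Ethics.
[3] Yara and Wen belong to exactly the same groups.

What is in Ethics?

Ethics = {Pita, Wen, Yara}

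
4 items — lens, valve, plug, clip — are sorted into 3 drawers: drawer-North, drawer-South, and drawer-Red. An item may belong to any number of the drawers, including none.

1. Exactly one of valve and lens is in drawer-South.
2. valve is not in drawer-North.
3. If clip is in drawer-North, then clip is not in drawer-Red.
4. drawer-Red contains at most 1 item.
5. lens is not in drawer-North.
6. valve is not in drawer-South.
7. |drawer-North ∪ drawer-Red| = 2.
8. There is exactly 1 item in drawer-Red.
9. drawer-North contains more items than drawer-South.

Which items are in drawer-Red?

drawer-Red = {plug}

From (2): valve ∉ drawer-North.
From (5): lens ∉ drawer-North.
From (6): valve ∉ drawer-South.
(1) (exactly one): lens ∈ drawer-South.
Suppose lens ∈ drawer-Red: no assignment then satisfies all the clues, so lens ∉ drawer-Red.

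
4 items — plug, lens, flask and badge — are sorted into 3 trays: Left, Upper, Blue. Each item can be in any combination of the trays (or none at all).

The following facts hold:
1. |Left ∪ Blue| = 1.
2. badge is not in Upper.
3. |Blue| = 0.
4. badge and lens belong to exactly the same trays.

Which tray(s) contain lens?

From (2): badge ∉ Upper.
(3): Blue already has 0, so the rest are out.
(4): lens matches badge: lens ∉ Upper.
Suppose lens ∈ Left: no assignment then satisfies all the clues, so lens ∉ Left.

lens: none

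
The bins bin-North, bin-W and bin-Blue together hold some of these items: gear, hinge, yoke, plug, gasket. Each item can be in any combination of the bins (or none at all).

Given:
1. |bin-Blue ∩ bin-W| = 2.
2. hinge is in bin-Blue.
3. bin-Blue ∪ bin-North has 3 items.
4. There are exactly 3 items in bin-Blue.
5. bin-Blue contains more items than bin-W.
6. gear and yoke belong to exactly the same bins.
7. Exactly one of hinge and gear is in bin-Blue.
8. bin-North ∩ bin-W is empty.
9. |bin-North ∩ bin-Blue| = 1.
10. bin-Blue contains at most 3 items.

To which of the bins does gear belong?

gear: none

From (2): hinge ∈ bin-Blue.
(7) (exactly one): gear ∉ bin-Blue.
(6): yoke matches gear: yoke ∉ bin-Blue.
(4): only 3 candidates remain for bin-Blue, so all are in.
Suppose gear ∈ bin-North: no assignment then satisfies all the clues, so gear ∉ bin-North.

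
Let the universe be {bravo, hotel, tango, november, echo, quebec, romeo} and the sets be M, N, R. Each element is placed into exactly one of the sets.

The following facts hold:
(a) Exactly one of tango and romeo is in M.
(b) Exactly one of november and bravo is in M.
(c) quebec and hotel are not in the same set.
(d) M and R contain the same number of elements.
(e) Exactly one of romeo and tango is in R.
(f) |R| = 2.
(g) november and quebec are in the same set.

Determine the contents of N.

N = {echo, november, quebec}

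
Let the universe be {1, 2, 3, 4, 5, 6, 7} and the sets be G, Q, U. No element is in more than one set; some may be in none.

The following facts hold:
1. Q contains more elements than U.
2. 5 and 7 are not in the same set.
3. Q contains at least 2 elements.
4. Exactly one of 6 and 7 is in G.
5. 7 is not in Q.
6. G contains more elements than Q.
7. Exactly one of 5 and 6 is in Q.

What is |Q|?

2

From (5): 7 ∉ Q.
Suppose 5 ∈ G: no assignment then satisfies all the clues, so 5 ∉ G.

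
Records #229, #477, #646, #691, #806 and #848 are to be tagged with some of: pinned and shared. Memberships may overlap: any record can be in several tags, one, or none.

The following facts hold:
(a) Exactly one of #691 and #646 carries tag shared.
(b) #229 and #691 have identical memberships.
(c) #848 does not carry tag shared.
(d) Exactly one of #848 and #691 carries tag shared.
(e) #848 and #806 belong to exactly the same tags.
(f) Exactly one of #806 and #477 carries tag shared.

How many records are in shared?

3

From (c): #848 ∉ shared.
(d) (exactly one): #691 ∈ shared.
(e): #806 matches #848: #806 ∉ shared.
(f) (exactly one): #477 ∈ shared.
(a) (exactly one): #646 ∉ shared.
(b): #229 matches #691: #229 ∈ shared.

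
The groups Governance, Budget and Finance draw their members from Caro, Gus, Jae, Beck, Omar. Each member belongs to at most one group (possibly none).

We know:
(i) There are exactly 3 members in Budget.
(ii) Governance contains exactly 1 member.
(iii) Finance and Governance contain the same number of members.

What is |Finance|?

1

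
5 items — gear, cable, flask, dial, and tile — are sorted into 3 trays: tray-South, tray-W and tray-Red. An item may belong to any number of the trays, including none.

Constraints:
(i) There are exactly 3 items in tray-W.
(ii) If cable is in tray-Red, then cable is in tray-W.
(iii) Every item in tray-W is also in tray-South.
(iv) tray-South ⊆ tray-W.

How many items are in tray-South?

3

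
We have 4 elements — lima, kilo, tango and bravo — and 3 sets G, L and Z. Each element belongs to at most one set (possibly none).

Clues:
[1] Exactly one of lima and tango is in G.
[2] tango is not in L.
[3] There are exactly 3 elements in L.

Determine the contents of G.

G = {tango}

From (2): tango ∉ L.
(3): only 3 candidates remain for L, so all are in.
(1) (exactly one): tango ∈ G.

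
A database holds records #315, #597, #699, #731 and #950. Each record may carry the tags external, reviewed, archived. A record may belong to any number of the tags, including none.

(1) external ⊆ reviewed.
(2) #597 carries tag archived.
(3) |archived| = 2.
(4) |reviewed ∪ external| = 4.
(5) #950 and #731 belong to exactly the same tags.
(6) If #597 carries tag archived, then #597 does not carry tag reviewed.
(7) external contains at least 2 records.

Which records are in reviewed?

reviewed = {#315, #699, #731, #950}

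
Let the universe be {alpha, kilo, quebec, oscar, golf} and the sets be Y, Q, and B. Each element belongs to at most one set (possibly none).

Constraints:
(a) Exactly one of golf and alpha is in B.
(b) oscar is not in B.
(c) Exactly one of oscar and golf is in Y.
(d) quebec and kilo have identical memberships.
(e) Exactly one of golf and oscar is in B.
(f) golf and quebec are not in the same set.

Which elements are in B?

B = {golf}

From (b): oscar ∉ B.
(e) (exactly one): golf ∈ B.
(f): quebec ∉ B.
(a) (exactly one): alpha ∉ B.
(c) (exactly one): oscar ∈ Y.
(d): kilo matches quebec: kilo ∉ B.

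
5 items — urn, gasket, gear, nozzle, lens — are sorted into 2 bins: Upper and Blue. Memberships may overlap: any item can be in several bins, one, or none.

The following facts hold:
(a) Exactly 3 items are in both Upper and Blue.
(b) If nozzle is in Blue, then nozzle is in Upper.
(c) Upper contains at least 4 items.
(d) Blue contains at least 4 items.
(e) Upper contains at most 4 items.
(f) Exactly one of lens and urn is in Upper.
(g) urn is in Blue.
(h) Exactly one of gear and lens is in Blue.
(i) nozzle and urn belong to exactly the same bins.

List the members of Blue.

Blue = {gasket, lens, nozzle, urn}

From (g): urn ∈ Blue.
(i): nozzle matches urn: nozzle ∈ Blue.
(b): nozzle ∈ Upper.
(i): urn matches nozzle: urn ∈ Upper.
(f) (exactly one): lens ∉ Upper.
(c): only 4 candidates remain for Upper, so all are in.
Suppose gasket ∉ Blue: no assignment then satisfies all the clues, so gasket ∈ Blue.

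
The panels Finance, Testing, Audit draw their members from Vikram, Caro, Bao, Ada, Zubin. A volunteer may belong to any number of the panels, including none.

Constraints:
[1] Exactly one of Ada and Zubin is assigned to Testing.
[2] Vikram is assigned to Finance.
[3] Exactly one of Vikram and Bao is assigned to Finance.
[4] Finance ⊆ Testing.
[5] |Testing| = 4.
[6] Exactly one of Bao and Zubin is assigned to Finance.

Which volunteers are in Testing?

From (2): Vikram ∈ Finance.
(3) (exactly one): Bao ∉ Finance.
(4) with Vikram ∈ Finance: Vikram ∈ Testing.
(6) (exactly one): Zubin ∈ Finance.
(4) with Zubin ∈ Finance: Zubin ∈ Testing.
(1) (exactly one): Ada ∉ Testing.
(4) contrapositive: Ada ∉ Finance.
(5): only 4 candidates remain for Testing, so all are in.

Testing = {Bao, Caro, Vikram, Zubin}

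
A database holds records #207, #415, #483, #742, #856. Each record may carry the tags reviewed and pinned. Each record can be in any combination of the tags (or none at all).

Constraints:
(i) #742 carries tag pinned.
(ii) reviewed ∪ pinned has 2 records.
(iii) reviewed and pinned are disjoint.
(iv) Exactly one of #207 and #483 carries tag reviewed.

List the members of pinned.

pinned = {#742}

From (i): #742 ∈ pinned.
(iii) (disjoint): #742 ∉ reviewed.
Suppose #207 ∈ pinned: no assignment then satisfies all the clues, so #207 ∉ pinned.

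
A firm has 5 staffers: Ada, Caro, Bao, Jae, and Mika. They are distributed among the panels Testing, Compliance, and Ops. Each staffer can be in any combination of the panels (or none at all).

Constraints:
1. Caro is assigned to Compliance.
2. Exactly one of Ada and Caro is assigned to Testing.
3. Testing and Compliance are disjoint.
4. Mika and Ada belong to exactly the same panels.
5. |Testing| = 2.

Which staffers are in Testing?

Testing = {Ada, Mika}

From (1): Caro ∈ Compliance.
(3) (disjoint): Caro ∉ Testing.
(2) (exactly one): Ada ∈ Testing.
(3) (disjoint): Ada ∉ Compliance.
(4): Mika matches Ada: Mika ∈ Testing.
(4): Mika matches Ada: Mika ∉ Compliance.
(5): Testing already has 2, so the rest are out.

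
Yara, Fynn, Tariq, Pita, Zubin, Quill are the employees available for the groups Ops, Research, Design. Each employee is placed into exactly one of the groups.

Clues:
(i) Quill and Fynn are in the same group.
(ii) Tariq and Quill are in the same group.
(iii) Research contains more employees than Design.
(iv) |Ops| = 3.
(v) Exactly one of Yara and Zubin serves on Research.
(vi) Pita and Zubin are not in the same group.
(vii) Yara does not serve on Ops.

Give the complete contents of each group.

Ops = {Fynn, Quill, Tariq}; Research = {Pita, Yara}; Design = {Zubin}

From (vii): Yara ∉ Ops.
Suppose Yara ∉ Research: no assignment then satisfies all the clues, so Yara ∈ Research.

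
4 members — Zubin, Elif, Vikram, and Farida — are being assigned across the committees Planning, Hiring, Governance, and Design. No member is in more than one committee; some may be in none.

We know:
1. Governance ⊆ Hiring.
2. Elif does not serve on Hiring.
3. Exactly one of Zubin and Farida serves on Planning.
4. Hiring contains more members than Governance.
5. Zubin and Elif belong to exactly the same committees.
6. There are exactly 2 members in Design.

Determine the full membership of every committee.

Planning = {Farida}; Hiring = {Vikram}; Governance = {}; Design = {Elif, Zubin}

From (2): Elif ∉ Hiring.
(1) contrapositive: Elif ∉ Governance.
(5): Zubin matches Elif: Zubin ∉ Hiring.
(5): Zubin matches Elif: Zubin ∉ Governance.
Suppose Zubin ∈ Planning: no assignment then satisfies all the clues, so Zubin ∉ Planning.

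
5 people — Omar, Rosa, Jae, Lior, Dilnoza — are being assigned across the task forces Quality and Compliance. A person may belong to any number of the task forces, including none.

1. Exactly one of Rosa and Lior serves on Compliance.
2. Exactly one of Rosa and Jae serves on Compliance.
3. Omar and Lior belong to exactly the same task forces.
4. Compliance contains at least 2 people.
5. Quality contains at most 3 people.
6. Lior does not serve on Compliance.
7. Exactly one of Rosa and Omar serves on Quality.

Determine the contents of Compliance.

Compliance = {Dilnoza, Rosa}

From (6): Lior ∉ Compliance.
(1) (exactly one): Rosa ∈ Compliance.
(2) (exactly one): Jae ∉ Compliance.
(3): Omar matches Lior: Omar ∉ Compliance.
(4): only 2 candidates remain for Compliance, so all are in.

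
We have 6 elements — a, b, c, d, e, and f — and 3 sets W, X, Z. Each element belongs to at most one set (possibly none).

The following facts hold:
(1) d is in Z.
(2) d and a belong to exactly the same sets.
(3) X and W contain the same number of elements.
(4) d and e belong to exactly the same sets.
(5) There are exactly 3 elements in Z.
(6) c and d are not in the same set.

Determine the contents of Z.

From (1): d ∈ Z.
(2): a matches d: a ∉ W.
(2): a matches d: a ∉ X.
(2): a matches d: a ∈ Z.
(4): e matches d: e ∉ W.
(4): e matches d: e ∉ X.
(4): e matches d: e ∈ Z.
(5): Z already has 3, so the rest are out.

Z = {a, d, e}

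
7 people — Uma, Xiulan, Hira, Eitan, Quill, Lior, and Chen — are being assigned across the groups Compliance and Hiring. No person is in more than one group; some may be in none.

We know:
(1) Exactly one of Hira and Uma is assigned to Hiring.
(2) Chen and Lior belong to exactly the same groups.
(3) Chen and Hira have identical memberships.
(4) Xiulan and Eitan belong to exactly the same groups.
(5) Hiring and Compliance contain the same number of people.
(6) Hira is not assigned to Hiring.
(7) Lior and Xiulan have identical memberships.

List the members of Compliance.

Compliance = {Quill}

From (6): Hira ∉ Hiring.
(1) (exactly one): Uma ∈ Hiring.
(3): Chen matches Hira: Chen ∉ Hiring.
(2): Lior matches Chen: Lior ∉ Hiring.
(7): Xiulan matches Lior: Xiulan ∉ Hiring.
(4): Eitan matches Xiulan: Eitan ∉ Hiring.
Suppose Xiulan ∈ Compliance: no assignment then satisfies all the clues, so Xiulan ∉ Compliance.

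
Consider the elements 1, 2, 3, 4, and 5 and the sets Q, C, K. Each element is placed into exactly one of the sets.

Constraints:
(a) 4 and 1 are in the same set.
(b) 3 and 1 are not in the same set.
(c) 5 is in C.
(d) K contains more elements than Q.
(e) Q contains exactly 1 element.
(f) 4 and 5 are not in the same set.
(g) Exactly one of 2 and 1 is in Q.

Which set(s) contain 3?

3: C

From (c): 5 ∈ C.
(f): 4 ∉ C.
(a): 1 matches 4: 1 ∉ C.
Suppose 3 ∈ Q: no assignment then satisfies all the clues, so 3 ∉ Q.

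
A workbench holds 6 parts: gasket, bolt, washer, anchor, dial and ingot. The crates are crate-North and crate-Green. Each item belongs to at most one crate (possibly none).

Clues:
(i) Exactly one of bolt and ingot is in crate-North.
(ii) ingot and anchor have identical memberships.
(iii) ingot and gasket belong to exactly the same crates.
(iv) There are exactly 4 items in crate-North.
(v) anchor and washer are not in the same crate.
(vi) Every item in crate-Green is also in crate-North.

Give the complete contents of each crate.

crate-North = {anchor, dial, gasket, ingot}; crate-Green = {}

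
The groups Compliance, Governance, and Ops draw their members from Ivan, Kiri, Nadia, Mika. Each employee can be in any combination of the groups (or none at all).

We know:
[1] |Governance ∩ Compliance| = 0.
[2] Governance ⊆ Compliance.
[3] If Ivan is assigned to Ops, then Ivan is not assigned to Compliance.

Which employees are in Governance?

Governance = {}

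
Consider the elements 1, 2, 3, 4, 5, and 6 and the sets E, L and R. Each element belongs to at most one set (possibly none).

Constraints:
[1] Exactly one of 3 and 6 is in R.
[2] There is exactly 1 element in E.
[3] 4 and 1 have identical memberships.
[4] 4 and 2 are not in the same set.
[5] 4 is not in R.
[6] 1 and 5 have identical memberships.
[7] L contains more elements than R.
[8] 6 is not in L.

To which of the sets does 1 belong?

1: L

From (5): 4 ∉ R.
From (8): 6 ∉ L.
(3): 1 matches 4: 1 ∉ R.
(6): 5 matches 1: 5 ∉ R.
Suppose 1 ∈ E: no assignment then satisfies all the clues, so 1 ∉ E.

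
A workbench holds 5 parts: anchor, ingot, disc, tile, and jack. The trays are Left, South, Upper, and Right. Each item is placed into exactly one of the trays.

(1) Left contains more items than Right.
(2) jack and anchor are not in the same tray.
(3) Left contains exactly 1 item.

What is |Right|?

0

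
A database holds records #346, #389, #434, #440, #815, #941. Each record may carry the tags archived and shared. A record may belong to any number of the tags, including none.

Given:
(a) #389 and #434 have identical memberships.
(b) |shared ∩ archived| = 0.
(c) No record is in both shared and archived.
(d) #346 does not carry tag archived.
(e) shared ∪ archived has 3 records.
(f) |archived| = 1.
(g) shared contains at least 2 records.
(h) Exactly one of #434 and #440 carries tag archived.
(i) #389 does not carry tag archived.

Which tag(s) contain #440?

From (d): #346 ∉ archived.
From (i): #389 ∉ archived.
(a): #434 matches #389: #434 ∉ archived.
(h) (exactly one): #440 ∈ archived.
(c) (disjoint): #440 ∉ shared.
(f): archived already has 1, so the rest are out.

#440: archived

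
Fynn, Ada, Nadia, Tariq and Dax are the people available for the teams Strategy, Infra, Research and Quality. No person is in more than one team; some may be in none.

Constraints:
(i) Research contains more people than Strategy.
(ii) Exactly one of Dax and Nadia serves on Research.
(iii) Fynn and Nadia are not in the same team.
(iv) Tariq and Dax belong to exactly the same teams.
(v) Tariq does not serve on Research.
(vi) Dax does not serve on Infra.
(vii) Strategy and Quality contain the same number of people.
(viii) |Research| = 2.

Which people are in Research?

From (v): Tariq ∉ Research.
From (vi): Dax ∉ Infra.
(iv): Tariq matches Dax: Tariq ∉ Infra.
(iv): Dax matches Tariq: Dax ∉ Research.
(ii) (exactly one): Nadia ∈ Research.
(iii): Fynn ∉ Research.
(viii): only 2 candidates remain for Research, so all are in.

Research = {Ada, Nadia}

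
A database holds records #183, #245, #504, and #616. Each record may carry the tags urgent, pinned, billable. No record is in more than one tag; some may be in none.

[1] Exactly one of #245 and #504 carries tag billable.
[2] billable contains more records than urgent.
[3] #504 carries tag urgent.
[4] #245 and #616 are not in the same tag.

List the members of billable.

billable = {#183, #245}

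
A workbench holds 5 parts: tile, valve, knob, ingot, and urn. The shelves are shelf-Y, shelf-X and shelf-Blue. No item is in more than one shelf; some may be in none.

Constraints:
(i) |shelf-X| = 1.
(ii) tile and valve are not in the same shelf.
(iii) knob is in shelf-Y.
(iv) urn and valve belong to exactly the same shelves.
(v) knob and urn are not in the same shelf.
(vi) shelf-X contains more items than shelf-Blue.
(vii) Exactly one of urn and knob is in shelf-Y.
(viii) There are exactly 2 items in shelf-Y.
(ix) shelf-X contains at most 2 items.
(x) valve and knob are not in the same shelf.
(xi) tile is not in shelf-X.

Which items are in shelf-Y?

From (iii): knob ∈ shelf-Y.
From (xi): tile ∉ shelf-X.
(v): urn ∉ shelf-Y.
(x): valve ∉ shelf-Y.
Suppose tile ∉ shelf-Y: no assignment then satisfies all the clues, so tile ∈ shelf-Y.

shelf-Y = {knob, tile}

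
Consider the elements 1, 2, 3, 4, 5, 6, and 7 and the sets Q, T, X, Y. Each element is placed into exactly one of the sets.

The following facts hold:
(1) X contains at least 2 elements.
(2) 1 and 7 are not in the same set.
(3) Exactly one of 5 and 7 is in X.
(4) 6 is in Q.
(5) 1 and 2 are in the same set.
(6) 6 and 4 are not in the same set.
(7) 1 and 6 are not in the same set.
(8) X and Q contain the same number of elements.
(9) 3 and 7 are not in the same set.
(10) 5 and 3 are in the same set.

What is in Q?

Q = {6, 7}

From (4): 6 ∈ Q.
(6): 4 ∉ Q.
(7): 1 ∉ Q.
(5): 2 matches 1: 2 ∉ Q.
Suppose 3 ∈ Q: no assignment then satisfies all the clues, so 3 ∉ Q.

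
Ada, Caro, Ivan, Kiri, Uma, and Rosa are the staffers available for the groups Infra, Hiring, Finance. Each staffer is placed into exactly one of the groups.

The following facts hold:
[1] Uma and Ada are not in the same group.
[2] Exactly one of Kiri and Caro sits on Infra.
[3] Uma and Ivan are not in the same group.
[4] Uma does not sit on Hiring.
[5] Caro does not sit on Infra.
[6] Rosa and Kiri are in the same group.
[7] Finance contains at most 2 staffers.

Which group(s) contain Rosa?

Rosa: Infra

From (4): Uma ∉ Hiring.
From (5): Caro ∉ Infra.
(2) (exactly one): Kiri ∈ Infra.
(6): Rosa matches Kiri: Rosa ∈ Infra.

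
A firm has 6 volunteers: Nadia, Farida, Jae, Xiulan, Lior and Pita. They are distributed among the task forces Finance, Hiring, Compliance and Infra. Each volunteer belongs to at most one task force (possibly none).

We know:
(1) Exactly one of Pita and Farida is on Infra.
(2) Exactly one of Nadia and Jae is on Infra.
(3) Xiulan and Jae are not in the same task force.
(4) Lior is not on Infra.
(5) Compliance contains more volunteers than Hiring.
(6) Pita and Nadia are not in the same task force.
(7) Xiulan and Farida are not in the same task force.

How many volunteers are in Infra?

2

From (4): Lior ∉ Infra.
Suppose Xiulan ∈ Infra: no assignment then satisfies all the clues, so Xiulan ∉ Infra.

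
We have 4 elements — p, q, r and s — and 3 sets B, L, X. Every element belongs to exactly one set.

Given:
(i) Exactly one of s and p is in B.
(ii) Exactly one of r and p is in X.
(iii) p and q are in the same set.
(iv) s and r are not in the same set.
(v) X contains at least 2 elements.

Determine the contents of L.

L = {r}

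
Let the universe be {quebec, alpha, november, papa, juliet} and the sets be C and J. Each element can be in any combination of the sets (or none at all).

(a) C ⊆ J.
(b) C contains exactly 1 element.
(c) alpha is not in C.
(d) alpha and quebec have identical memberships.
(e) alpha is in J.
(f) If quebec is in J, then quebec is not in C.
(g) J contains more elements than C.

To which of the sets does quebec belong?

From (c): alpha ∉ C.
From (e): alpha ∈ J.
(d): quebec matches alpha: quebec ∉ C.
(d): quebec matches alpha: quebec ∈ J.

quebec: J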